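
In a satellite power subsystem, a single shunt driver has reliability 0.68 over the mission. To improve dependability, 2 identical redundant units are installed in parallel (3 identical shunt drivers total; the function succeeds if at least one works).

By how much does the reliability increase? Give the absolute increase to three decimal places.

R_before = 0.68
R_after = 1 − (1 − 0.68)^3 = 0.967
ΔR = 0.967 − 0.68 = 0.287

0.287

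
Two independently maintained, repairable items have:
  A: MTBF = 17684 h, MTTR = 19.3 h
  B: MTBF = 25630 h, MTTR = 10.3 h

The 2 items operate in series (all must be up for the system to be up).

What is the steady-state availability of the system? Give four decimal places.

0.9985

A(A) = MTBF/(MTBF+MTTR) = 17684/(17684+19.3) = 0.998910
A(B) = MTBF/(MTBF+MTTR) = 25630/(25630+10.3) = 0.999598
Series availability: 0.998910 × 0.999598 = 0.9985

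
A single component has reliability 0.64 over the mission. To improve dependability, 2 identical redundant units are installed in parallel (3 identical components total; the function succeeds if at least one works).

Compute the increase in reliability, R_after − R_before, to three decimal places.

0.313

R_before = 0.64
R_after = 1 − (1 − 0.64)^3 = 0.953
ΔR = 0.953 − 0.64 = 0.313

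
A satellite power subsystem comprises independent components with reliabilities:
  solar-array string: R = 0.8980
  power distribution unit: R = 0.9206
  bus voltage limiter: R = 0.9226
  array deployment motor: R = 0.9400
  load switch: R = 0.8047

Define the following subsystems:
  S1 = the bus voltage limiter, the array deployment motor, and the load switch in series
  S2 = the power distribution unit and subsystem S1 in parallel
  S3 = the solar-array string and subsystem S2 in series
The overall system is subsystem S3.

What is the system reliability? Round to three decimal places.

Series (bus voltage limiter, array deployment motor, and load switch): 0.92260 × 0.94000 × 0.80470 = 0.69787
Parallel (power distribution unit and [0.69787]): 1 − (1 − 0.92060)(1 − 0.69787) = 0.97601
Series (solar-array string and [0.97601]): 0.89800 × 0.97601 = 0.876

0.876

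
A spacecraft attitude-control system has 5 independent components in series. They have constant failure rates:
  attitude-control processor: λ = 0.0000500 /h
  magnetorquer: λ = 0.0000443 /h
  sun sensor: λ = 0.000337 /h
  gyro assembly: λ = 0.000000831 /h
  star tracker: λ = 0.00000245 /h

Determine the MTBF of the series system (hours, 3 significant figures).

Series of exponential components: λ_sys = Σ λ_i
λ_sys = 0.0000500 + 0.0000443 + 0.000337 + 0.000000831 + 0.00000245 = 4.3458e-04 /h
MTBF = 1 / λ_sys = 2300 h

2300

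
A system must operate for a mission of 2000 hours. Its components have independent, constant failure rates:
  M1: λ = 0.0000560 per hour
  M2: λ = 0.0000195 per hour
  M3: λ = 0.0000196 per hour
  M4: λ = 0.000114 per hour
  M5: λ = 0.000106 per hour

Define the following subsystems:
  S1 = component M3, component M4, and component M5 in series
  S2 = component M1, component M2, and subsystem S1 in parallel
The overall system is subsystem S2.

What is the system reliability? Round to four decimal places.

0.9985

R(M1) = exp(−0.0000560 × 2000) = 0.894044
R(M2) = exp(−0.0000195 × 2000) = 0.961751
R(M3) = exp(−0.0000196 × 2000) = 0.961558
R(M4) = exp(−0.000114 × 2000) = 0.796124
R(M5) = exp(−0.000106 × 2000) = 0.808965
Series (M3, M4, and M5): 0.961558 × 0.796124 × 0.808965 = 0.619278
Parallel (M1, M2, and [0.619278]): 1 − (1 − 0.894044)(1 − 0.961751)(1 − 0.619278) = 0.9985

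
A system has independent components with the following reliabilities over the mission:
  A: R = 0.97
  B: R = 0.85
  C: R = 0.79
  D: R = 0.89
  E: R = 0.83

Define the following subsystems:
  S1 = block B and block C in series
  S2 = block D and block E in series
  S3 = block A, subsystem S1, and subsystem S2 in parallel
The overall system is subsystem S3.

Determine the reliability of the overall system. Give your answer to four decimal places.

Series (B and C): 0.850000 × 0.790000 = 0.671500
Series (D and E): 0.890000 × 0.830000 = 0.738700
Parallel (A, [0.671500], and [0.738700]): 1 − (1 − 0.970000)(1 − 0.671500)(1 − 0.738700) = 0.9974

0.9974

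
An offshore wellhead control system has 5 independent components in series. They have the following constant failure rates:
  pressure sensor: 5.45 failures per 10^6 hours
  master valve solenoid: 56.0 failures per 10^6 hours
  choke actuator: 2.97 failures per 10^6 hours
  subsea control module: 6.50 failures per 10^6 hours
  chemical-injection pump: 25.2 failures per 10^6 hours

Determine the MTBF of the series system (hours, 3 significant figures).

10400

Series of exponential components: λ_sys = Σ λ_i
λ_sys = 0.00000545 + 0.0000560 + 0.00000297 + 0.00000650 + 0.0000252 = 9.6120e-05 /h
MTBF = 1 / λ_sys = 10400 h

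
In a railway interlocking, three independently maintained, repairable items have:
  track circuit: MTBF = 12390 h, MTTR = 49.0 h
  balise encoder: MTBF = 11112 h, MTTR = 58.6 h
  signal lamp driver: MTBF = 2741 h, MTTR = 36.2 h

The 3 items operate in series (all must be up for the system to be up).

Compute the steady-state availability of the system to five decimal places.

A(track circuit) = MTBF/(MTBF+MTTR) = 12390/(12390+49.0) = 0.996061
A(balise encoder) = MTBF/(MTBF+MTTR) = 11112/(11112+58.6) = 0.994754
A(signal lamp driver) = MTBF/(MTBF+MTTR) = 2741/(2741+36.2) = 0.986965
Series availability: 0.996061 × 0.994754 × 0.986965 = 0.97792

0.97792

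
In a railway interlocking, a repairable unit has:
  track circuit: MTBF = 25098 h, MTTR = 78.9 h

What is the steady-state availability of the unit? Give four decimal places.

A(track circuit) = MTBF/(MTBF+MTTR) = 25098/(25098+78.9) = 0.9969

0.9969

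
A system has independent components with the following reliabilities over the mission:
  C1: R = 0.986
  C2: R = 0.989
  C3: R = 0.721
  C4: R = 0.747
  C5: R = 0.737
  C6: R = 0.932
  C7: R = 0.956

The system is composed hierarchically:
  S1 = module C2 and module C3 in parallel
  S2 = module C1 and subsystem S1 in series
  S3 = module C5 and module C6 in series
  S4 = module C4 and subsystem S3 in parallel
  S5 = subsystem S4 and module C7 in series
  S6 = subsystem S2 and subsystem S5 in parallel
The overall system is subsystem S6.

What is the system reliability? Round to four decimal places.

Parallel (C2 and C3): 1 − (1 − 0.989000)(1 − 0.721000) = 0.996931
Series (C1 and [0.996931]): 0.986000 × 0.996931 = 0.982974
Series (C5 and C6): 0.737000 × 0.932000 = 0.686884
Parallel (C4 and [0.686884]): 1 − (1 − 0.747000)(1 − 0.686884) = 0.920782
Series ([0.920782] and C7): 0.920782 × 0.956000 = 0.880268
Parallel ([0.982974] and [0.880268]): 1 − (1 − 0.982974)(1 − 0.880268) = 0.9980

0.9980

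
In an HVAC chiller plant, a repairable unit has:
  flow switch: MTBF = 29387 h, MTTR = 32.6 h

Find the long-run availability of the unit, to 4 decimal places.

A(flow switch) = MTBF/(MTBF+MTTR) = 29387/(29387+32.6) = 0.9989

0.9989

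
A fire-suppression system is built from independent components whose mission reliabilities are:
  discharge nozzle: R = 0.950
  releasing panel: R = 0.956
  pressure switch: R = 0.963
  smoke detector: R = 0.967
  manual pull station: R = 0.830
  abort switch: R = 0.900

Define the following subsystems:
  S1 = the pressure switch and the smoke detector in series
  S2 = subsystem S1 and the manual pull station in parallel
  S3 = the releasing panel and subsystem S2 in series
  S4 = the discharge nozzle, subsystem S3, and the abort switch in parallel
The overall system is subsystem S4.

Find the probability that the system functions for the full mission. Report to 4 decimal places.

Series (pressure switch and smoke detector): 0.963000 × 0.967000 = 0.931221
Parallel ([0.931221] and manual pull station): 1 − (1 − 0.931221)(1 − 0.830000) = 0.988308
Series (releasing panel and [0.988308]): 0.956000 × 0.988308 = 0.944822
Parallel (discharge nozzle, [0.944822], and abort switch): 1 − (1 − 0.950000)(1 − 0.944822)(1 − 0.900000) = 0.9997

0.9997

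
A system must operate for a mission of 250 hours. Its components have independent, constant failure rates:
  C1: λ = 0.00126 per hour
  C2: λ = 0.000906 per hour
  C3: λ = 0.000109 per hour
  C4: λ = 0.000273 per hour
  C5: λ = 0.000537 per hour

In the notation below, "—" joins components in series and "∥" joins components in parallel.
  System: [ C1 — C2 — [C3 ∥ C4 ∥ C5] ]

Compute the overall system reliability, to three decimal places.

R(C1) = exp(−0.00126 × 250) = 0.72979
R(C2) = exp(−0.000906 × 250) = 0.79732
R(C3) = exp(−0.000109 × 250) = 0.97312
R(C4) = exp(−0.000273 × 250) = 0.93403
R(C5) = exp(−0.000537 × 250) = 0.87437
Parallel (C3, C4, and C5): 1 − (1 − 0.97312)(1 − 0.93403)(1 − 0.87437) = 0.99978
Series (C1, C2, and [0.99978]): 0.72979 × 0.79732 × 0.99978 = 0.582

0.582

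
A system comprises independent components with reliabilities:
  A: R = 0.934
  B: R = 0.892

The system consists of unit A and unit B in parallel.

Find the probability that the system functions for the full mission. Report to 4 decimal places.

Parallel (A and B): 1 − (1 − 0.934000)(1 − 0.892000) = 0.9929

0.9929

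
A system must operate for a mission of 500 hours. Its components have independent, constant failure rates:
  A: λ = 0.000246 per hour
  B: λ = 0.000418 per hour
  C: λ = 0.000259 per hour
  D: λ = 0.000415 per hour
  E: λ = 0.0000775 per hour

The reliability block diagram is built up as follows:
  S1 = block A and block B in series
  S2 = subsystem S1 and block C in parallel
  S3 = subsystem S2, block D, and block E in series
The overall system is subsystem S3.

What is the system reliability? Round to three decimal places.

R(A) = exp(−0.000246 × 500) = 0.88426
R(B) = exp(−0.000418 × 500) = 0.81140
R(C) = exp(−0.000259 × 500) = 0.87853
R(D) = exp(−0.000415 × 500) = 0.81261
R(E) = exp(−0.0000775 × 500) = 0.96199
Series (A and B): 0.88426 × 0.81140 = 0.71749
Parallel ([0.71749] and C): 1 − (1 − 0.71749)(1 − 0.87853) = 0.96568
Series ([0.96568], D, and E): 0.96568 × 0.81261 × 0.96199 = 0.755

0.755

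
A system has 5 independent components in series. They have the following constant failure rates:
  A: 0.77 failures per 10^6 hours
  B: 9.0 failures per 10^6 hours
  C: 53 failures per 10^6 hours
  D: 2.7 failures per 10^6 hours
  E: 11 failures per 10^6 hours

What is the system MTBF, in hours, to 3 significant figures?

Series of exponential components: λ_sys = Σ λ_i
λ_sys = 0.00000077 + 0.0000090 + 0.000053 + 0.0000027 + 0.000011 = 7.6470e-05 /h
MTBF = 1 / λ_sys = 13100 h

13100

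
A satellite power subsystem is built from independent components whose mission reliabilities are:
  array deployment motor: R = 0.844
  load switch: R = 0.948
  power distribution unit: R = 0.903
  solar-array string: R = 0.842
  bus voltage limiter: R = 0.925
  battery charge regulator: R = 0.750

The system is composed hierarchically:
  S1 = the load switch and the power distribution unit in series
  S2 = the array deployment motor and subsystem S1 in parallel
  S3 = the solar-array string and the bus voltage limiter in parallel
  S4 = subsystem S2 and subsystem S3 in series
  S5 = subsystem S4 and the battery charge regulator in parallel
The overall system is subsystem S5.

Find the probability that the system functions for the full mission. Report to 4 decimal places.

Series (load switch and power distribution unit): 0.948000 × 0.903000 = 0.856044
Parallel (array deployment motor and [0.856044]): 1 − (1 − 0.844000)(1 − 0.856044) = 0.977543
Parallel (solar-array string and bus voltage limiter): 1 − (1 − 0.842000)(1 − 0.925000) = 0.988150
Series ([0.977543] and [0.988150]): 0.977543 × 0.988150 = 0.965959
Parallel ([0.965959] and battery charge regulator): 1 − (1 − 0.965959)(1 − 0.750000) = 0.9915

0.9915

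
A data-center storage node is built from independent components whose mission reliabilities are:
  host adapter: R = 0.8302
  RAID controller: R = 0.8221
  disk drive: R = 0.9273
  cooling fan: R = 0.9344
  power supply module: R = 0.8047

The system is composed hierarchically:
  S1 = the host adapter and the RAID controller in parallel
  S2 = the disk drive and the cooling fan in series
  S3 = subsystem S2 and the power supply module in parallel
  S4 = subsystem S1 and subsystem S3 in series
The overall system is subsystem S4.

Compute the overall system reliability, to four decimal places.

Parallel (host adapter and RAID controller): 1 − (1 − 0.830200)(1 − 0.822100) = 0.969793
Series (disk drive and cooling fan): 0.927300 × 0.934400 = 0.866469
Parallel ([0.866469] and power supply module): 1 − (1 − 0.866469)(1 − 0.804700) = 0.973921
Series ([0.969793] and [0.973921]): 0.969793 × 0.973921 = 0.9445

0.9445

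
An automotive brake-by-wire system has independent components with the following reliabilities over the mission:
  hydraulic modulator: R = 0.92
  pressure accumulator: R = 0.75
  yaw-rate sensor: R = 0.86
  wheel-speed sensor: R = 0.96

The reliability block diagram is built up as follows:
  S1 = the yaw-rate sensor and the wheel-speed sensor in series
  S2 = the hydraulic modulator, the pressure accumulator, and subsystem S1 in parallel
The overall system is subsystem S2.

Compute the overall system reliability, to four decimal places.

Series (yaw-rate sensor and wheel-speed sensor): 0.860000 × 0.960000 = 0.825600
Parallel (hydraulic modulator, pressure accumulator, and [0.825600]): 1 − (1 − 0.920000)(1 − 0.750000)(1 − 0.825600) = 0.9965

0.9965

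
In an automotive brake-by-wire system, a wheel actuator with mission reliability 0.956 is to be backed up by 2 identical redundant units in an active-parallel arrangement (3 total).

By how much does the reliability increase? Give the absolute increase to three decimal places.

R_before = 0.956
R_after = 1 − (1 − 0.956)^3 = 1.000
ΔR = 1.000 − 0.956 = 0.044

0.044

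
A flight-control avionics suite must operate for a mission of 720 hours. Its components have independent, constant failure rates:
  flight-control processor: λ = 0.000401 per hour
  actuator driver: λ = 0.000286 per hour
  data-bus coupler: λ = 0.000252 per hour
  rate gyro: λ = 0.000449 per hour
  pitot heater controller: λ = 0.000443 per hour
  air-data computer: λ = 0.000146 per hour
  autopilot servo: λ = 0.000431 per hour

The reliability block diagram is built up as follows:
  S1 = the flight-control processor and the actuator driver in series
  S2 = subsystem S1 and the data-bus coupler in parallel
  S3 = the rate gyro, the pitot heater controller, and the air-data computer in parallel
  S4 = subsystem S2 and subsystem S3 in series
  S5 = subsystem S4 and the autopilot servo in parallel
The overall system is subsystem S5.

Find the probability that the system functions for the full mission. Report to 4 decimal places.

0.9808

R(flight-control processor) = exp(−0.000401 × 720) = 0.749222
R(actuator driver) = exp(−0.000286 × 720) = 0.813898
R(data-bus coupler) = exp(−0.000252 × 720) = 0.834068
R(rate gyro) = exp(−0.000449 × 720) = 0.723771
R(pitot heater controller) = exp(−0.000443 × 720) = 0.726905
R(air-data computer) = exp(−0.000146 × 720) = 0.900216
R(autopilot servo) = exp(−0.000431 × 720) = 0.733212
Series (flight-control processor and actuator driver): 0.749222 × 0.813898 = 0.609790
Parallel ([0.609790] and data-bus coupler): 1 − (1 − 0.609790)(1 − 0.834068) = 0.935252
Parallel (rate gyro, pitot heater controller, and air-data computer): 1 − (1 − 0.723771)(1 − 0.726905)(1 − 0.900216) = 0.992473
Series ([0.935252] and [0.992473]): 0.935252 × 0.992473 = 0.928212
Parallel ([0.928212] and autopilot servo): 1 − (1 − 0.928212)(1 − 0.733212) = 0.9808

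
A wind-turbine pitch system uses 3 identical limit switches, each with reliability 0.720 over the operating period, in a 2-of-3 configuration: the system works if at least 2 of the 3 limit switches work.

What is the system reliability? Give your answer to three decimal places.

0.809

R = Σ_{i=2}^{3} C(3,i) p^i (1−p)^{3−i} with p = 0.720
C(3,2)·0.720^2·0.280^1 = 0.43546
C(3,3)·0.720^3·0.280^0 = 0.37325
Sum = 0.809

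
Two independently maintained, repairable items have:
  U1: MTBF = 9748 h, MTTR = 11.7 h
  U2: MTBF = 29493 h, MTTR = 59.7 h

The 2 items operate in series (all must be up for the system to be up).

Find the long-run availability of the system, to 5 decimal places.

A(U1) = MTBF/(MTBF+MTTR) = 9748/(9748+11.7) = 0.998801
A(U2) = MTBF/(MTBF+MTTR) = 29493/(29493+59.7) = 0.997980
Series availability: 0.998801 × 0.997980 = 0.99678

0.99678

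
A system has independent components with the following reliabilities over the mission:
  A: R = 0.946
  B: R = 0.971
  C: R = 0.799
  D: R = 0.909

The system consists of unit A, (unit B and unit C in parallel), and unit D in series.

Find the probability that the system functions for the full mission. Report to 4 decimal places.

0.8549

Parallel (B and C): 1 − (1 − 0.971000)(1 − 0.799000) = 0.994171
Series (A, [0.994171], and D): 0.946000 × 0.994171 × 0.909000 = 0.8549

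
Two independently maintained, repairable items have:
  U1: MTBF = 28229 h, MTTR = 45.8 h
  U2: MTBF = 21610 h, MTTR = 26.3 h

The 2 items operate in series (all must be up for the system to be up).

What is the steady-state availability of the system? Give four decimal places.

A(U1) = MTBF/(MTBF+MTTR) = 28229/(28229+45.8) = 0.998380
A(U2) = MTBF/(MTBF+MTTR) = 21610/(21610+26.3) = 0.998784
Series availability: 0.998380 × 0.998784 = 0.9972

0.9972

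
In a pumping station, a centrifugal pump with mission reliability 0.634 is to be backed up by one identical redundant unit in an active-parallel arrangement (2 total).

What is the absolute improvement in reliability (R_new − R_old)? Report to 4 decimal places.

R_before = 0.634
R_after = 1 − (1 − 0.634)^2 = 0.8660
ΔR = 0.8660 − 0.634 = 0.2320

0.2320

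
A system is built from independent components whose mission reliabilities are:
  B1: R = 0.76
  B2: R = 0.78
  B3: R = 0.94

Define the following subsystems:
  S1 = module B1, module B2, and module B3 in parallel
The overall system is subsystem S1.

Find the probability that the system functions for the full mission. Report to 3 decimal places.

0.997

Parallel (B1, B2, and B3): 1 − (1 − 0.76000)(1 − 0.78000)(1 − 0.94000) = 0.997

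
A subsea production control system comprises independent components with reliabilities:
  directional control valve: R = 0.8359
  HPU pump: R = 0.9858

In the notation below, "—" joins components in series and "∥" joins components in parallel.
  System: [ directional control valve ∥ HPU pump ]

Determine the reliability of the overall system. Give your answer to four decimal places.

Parallel (directional control valve and HPU pump): 1 − (1 − 0.835900)(1 − 0.985800) = 0.9977

0.9977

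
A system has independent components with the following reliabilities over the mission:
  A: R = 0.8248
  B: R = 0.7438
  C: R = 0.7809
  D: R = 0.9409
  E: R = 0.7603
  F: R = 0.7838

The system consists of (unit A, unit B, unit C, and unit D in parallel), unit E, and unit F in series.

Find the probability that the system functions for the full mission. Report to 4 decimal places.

0.5956

Parallel (A, B, C, and D): 1 − (1 − 0.824800)(1 − 0.743800)(1 − 0.780900)(1 − 0.940900) = 0.999419
Series ([0.999419], E, and F): 0.999419 × 0.760300 × 0.783800 = 0.5956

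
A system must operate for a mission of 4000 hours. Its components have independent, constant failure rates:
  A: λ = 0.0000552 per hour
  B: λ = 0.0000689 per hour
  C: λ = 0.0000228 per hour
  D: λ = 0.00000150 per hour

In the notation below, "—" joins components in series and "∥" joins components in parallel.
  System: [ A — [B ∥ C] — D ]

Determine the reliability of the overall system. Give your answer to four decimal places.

R(A) = exp(−0.0000552 × 4000) = 0.801877
R(B) = exp(−0.0000689 × 4000) = 0.759117
R(C) = exp(−0.0000228 × 4000) = 0.912835
R(D) = exp(−0.00000150 × 4000) = 0.994018
Parallel (B and C): 1 − (1 − 0.759117)(1 − 0.912835) = 0.979003
Series (A, [0.979003], and D): 0.801877 × 0.979003 × 0.994018 = 0.7803

0.7803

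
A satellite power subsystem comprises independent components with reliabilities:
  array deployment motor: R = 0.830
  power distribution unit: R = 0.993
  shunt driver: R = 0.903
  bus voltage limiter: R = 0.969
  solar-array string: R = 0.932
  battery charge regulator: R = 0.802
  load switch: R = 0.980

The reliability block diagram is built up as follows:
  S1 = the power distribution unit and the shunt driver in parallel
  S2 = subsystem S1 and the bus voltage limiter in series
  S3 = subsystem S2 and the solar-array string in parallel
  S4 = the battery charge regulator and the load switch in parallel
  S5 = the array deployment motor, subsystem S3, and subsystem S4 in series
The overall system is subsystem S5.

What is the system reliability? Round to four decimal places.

0.8249

Parallel (power distribution unit and shunt driver): 1 − (1 − 0.993000)(1 − 0.903000) = 0.999321
Series ([0.999321] and bus voltage limiter): 0.999321 × 0.969000 = 0.968342
Parallel ([0.968342] and solar-array string): 1 − (1 − 0.968342)(1 − 0.932000) = 0.997847
Parallel (battery charge regulator and load switch): 1 − (1 − 0.802000)(1 − 0.980000) = 0.996040
Series (array deployment motor, [0.997847], and [0.996040]): 0.830000 × 0.997847 × 0.996040 = 0.8249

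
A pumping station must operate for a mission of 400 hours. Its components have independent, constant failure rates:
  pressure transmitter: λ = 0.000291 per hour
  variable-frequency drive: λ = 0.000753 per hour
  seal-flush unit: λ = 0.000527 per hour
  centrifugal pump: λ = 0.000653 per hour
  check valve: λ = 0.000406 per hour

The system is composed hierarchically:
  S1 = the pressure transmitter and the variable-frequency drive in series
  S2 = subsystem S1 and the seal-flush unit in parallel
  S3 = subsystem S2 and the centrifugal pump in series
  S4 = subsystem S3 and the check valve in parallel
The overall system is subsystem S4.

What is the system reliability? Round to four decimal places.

0.9581

R(pressure transmitter) = exp(−0.000291 × 400) = 0.890119
R(variable-frequency drive) = exp(−0.000753 × 400) = 0.739930
R(seal-flush unit) = exp(−0.000527 × 400) = 0.809936
R(centrifugal pump) = exp(−0.000653 × 400) = 0.770127
R(check valve) = exp(−0.000406 × 400) = 0.850101
Series (pressure transmitter and variable-frequency drive): 0.890119 × 0.739930 = 0.658626
Parallel ([0.658626] and seal-flush unit): 1 − (1 − 0.658626)(1 − 0.809936) = 0.935117
Series ([0.935117] and centrifugal pump): 0.935117 × 0.770127 = 0.720159
Parallel ([0.720159] and check valve): 1 − (1 − 0.720159)(1 − 0.850101) = 0.9581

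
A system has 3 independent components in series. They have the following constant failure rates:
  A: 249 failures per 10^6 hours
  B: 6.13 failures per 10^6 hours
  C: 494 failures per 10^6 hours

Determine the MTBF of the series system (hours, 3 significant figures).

Series of exponential components: λ_sys = Σ λ_i
λ_sys = 0.000249 + 0.00000613 + 0.000494 = 7.4913e-04 /h
MTBF = 1 / λ_sys = 1330 h

1330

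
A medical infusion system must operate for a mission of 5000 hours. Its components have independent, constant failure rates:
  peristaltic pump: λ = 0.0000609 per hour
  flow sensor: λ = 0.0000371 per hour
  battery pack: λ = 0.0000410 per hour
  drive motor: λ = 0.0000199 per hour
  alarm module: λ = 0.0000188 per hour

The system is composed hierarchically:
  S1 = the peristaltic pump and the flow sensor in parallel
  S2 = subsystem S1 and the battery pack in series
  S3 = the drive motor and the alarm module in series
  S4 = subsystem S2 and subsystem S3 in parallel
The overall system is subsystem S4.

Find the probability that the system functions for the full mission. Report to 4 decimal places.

0.9610

R(peristaltic pump) = exp(−0.0000609 × 5000) = 0.737492
R(flow sensor) = exp(−0.0000371 × 5000) = 0.830689
R(battery pack) = exp(−0.0000410 × 5000) = 0.814647
R(drive motor) = exp(−0.0000199 × 5000) = 0.905290
R(alarm module) = exp(−0.0000188 × 5000) = 0.910283
Parallel (peristaltic pump and flow sensor): 1 − (1 − 0.737492)(1 − 0.830689) = 0.955555
Series ([0.955555] and battery pack): 0.955555 × 0.814647 = 0.778440
Series (drive motor and alarm module): 0.905290 × 0.910283 = 0.824070
Parallel ([0.778440] and [0.824070]): 1 − (1 − 0.778440)(1 − 0.824070) = 0.9610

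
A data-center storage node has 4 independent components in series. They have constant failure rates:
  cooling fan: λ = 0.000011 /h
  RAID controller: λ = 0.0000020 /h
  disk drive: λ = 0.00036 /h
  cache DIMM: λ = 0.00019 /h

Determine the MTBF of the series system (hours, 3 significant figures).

1780

Series of exponential components: λ_sys = Σ λ_i
λ_sys = 0.000011 + 0.0000020 + 0.00036 + 0.00019 = 5.6300e-04 /h
MTBF = 1 / λ_sys = 1780 h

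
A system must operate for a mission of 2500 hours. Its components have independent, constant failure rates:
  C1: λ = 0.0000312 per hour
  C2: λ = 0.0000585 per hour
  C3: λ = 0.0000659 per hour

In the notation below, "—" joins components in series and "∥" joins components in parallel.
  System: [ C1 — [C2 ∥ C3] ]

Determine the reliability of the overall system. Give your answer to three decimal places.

0.906

R(C1) = exp(−0.0000312 × 2500) = 0.92496
R(C2) = exp(−0.0000585 × 2500) = 0.86394
R(C3) = exp(−0.0000659 × 2500) = 0.84811
Parallel (C2 and C3): 1 − (1 − 0.86394)(1 − 0.84811) = 0.97933
Series (C1 and [0.97933]): 0.92496 × 0.97933 = 0.906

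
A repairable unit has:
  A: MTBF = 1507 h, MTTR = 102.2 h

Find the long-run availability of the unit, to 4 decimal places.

0.9365

A(A) = MTBF/(MTBF+MTTR) = 1507/(1507+102.2) = 0.9365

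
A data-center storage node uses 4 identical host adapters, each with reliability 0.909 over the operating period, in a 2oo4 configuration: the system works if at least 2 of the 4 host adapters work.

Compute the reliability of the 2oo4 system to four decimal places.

0.9972

R = Σ_{i=2}^{4} C(4,i) p^i (1−p)^{4−i} with p = 0.909
C(4,2)·0.909^2·0.091^2 = 0.041055
C(4,3)·0.909^3·0.091^1 = 0.273397
C(4,4)·0.909^4·0.091^0 = 0.682740
Sum = 0.9972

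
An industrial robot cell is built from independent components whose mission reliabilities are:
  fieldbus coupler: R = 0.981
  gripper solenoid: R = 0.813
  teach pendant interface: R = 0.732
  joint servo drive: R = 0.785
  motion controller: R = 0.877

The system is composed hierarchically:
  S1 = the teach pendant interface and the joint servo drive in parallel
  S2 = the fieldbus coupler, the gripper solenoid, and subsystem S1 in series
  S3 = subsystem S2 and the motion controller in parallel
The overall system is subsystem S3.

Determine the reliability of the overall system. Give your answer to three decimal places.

Parallel (teach pendant interface and joint servo drive): 1 − (1 − 0.73200)(1 − 0.78500) = 0.94238
Series (fieldbus coupler, gripper solenoid, and [0.94238]): 0.98100 × 0.81300 × 0.94238 = 0.75160
Parallel ([0.75160] and motion controller): 1 − (1 − 0.75160)(1 − 0.87700) = 0.969

0.969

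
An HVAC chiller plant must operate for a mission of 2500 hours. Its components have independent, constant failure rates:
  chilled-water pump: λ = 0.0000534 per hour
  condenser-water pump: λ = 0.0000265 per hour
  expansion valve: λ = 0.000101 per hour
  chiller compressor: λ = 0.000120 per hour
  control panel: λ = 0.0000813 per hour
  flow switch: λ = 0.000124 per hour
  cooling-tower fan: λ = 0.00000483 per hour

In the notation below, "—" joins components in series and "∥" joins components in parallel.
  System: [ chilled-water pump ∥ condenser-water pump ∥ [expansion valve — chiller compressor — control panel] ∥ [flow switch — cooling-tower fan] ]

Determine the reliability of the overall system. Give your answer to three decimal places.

R(chilled-water pump) = exp(−0.0000534 × 2500) = 0.87503
R(condenser-water pump) = exp(−0.0000265 × 2500) = 0.93590
R(expansion valve) = exp(−0.000101 × 2500) = 0.77686
R(chiller compressor) = exp(−0.000120 × 2500) = 0.74082
R(control panel) = exp(−0.0000813 × 2500) = 0.81607
R(flow switch) = exp(−0.000124 × 2500) = 0.73345
R(cooling-tower fan) = exp(−0.00000483 × 2500) = 0.98800
Series (expansion valve, chiller compressor, and control panel): 0.77686 × 0.74082 × 0.81607 = 0.46966
Series (flow switch and cooling-tower fan): 0.73345 × 0.98800 = 0.72465
Parallel (chilled-water pump, condenser-water pump, [0.46966], and [0.72465]): 1 − (1 − 0.87503)(1 − 0.93590)(1 − 0.46966)(1 − 0.72465) = 0.999

0.999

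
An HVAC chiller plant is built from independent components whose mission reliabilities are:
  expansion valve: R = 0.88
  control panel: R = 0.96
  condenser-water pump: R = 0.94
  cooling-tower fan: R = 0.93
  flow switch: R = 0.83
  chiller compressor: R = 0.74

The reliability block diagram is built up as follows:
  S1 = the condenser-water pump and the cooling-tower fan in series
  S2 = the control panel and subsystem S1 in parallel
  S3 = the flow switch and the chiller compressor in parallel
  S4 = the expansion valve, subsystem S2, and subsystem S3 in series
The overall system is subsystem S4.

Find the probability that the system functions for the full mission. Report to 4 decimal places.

Series (condenser-water pump and cooling-tower fan): 0.940000 × 0.930000 = 0.874200
Parallel (control panel and [0.874200]): 1 − (1 − 0.960000)(1 − 0.874200) = 0.994968
Parallel (flow switch and chiller compressor): 1 − (1 − 0.830000)(1 − 0.740000) = 0.955800
Series (expansion valve, [0.994968], and [0.955800]): 0.880000 × 0.994968 × 0.955800 = 0.8369

0.8369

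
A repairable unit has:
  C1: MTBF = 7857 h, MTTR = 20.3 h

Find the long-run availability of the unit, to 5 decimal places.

A(C1) = MTBF/(MTBF+MTTR) = 7857/(7857+20.3) = 0.99742

0.99742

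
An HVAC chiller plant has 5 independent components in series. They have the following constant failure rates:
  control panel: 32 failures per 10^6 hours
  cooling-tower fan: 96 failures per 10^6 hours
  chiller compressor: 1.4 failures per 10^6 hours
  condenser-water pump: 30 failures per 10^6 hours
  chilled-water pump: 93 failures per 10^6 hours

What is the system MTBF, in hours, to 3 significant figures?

3960

Series of exponential components: λ_sys = Σ λ_i
λ_sys = 0.000032 + 0.000096 + 0.0000014 + 0.000030 + 0.000093 = 2.5240e-04 /h
MTBF = 1 / λ_sys = 3960 h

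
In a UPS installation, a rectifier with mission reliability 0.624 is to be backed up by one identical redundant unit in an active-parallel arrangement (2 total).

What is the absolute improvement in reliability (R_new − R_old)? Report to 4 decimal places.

R_before = 0.624
R_after = 1 − (1 − 0.624)^2 = 0.8586
ΔR = 0.8586 − 0.624 = 0.2346

0.2346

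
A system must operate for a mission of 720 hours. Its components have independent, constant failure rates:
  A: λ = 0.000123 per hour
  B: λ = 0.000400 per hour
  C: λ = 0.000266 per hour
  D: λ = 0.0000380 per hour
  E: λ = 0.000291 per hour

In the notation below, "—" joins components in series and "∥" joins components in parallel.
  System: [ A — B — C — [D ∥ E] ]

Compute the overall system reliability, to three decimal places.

R(A) = exp(−0.000123 × 720) = 0.91525
R(B) = exp(−0.000400 × 720) = 0.74976
R(C) = exp(−0.000266 × 720) = 0.82570
R(D) = exp(−0.0000380 × 720) = 0.97301
R(E) = exp(−0.000291 × 720) = 0.81097
Parallel (D and E): 1 − (1 − 0.97301)(1 − 0.81097) = 0.99490
Series (A, B, C, and [0.99490]): 0.91525 × 0.74976 × 0.82570 × 0.99490 = 0.564

0.564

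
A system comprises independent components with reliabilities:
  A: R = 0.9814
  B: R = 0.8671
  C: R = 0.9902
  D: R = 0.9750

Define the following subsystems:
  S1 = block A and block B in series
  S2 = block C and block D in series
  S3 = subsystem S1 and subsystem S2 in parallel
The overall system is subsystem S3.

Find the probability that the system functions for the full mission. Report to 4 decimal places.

0.9949

Series (A and B): 0.981400 × 0.867100 = 0.850972
Series (C and D): 0.990200 × 0.975000 = 0.965445
Parallel ([0.850972] and [0.965445]): 1 − (1 − 0.850972)(1 − 0.965445) = 0.9949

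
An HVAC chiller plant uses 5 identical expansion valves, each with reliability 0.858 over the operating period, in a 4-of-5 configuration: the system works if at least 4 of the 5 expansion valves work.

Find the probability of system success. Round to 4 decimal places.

0.8498

R = Σ_{i=4}^{5} C(5,i) p^i (1−p)^{5−i} with p = 0.858
C(5,4)·0.858^4·0.142^1 = 0.384776
C(5,5)·0.858^5·0.142^0 = 0.464982
Sum = 0.8498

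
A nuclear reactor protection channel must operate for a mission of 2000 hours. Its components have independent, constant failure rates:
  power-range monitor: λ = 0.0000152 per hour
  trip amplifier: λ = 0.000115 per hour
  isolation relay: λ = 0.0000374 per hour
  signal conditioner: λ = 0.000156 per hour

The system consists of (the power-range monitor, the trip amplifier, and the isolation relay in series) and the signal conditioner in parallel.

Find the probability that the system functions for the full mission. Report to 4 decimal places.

0.9237

R(power-range monitor) = exp(−0.0000152 × 2000) = 0.970057
R(trip amplifier) = exp(−0.000115 × 2000) = 0.794534
R(isolation relay) = exp(−0.0000374 × 2000) = 0.927929
R(signal conditioner) = exp(−0.000156 × 2000) = 0.731982
Series (power-range monitor, trip amplifier, and isolation relay): 0.970057 × 0.794534 × 0.927929 = 0.715195
Parallel ([0.715195] and signal conditioner): 1 − (1 − 0.715195)(1 − 0.731982) = 0.9237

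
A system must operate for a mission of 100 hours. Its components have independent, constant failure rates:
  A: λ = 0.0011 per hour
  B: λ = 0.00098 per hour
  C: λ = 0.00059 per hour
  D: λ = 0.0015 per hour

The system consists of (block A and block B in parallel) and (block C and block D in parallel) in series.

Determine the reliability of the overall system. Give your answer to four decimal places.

0.9824

R(A) = exp(−0.0011 × 100) = 0.895834
R(B) = exp(−0.00098 × 100) = 0.906649
R(C) = exp(−0.00059 × 100) = 0.942707
R(D) = exp(−0.0015 × 100) = 0.860708
Parallel (A and B): 1 − (1 − 0.895834)(1 − 0.906649) = 0.990276
Parallel (C and D): 1 − (1 − 0.942707)(1 − 0.860708) = 0.992020
Series ([0.990276] and [0.992020]): 0.990276 × 0.992020 = 0.9824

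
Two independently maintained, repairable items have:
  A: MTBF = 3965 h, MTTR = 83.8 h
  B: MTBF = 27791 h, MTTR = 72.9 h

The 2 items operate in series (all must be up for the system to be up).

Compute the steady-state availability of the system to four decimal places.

A(A) = MTBF/(MTBF+MTTR) = 3965/(3965+83.8) = 0.979303
A(B) = MTBF/(MTBF+MTTR) = 27791/(27791+72.9) = 0.997384
Series availability: 0.979303 × 0.997384 = 0.9767

0.9767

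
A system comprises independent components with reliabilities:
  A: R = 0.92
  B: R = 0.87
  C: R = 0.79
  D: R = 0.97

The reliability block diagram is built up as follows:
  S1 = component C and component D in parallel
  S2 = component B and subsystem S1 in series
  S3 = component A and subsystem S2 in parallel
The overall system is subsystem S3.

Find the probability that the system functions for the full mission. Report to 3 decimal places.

Parallel (C and D): 1 − (1 − 0.79000)(1 − 0.97000) = 0.99370
Series (B and [0.99370]): 0.87000 × 0.99370 = 0.86452
Parallel (A and [0.86452]): 1 − (1 − 0.92000)(1 − 0.86452) = 0.989

0.989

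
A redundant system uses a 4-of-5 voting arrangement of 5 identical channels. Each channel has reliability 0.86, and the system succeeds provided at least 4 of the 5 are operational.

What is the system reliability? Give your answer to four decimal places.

R = Σ_{i=4}^{5} C(5,i) p^i (1−p)^{5−i} with p = 0.86
C(5,4)·0.86^4·0.14^1 = 0.382906
C(5,5)·0.86^5·0.14^0 = 0.470427
Sum = 0.8533

0.8533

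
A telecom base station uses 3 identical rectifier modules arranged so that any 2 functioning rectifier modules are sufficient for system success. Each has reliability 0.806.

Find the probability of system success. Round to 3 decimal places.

R = Σ_{i=2}^{3} C(3,i) p^i (1−p)^{3−i} with p = 0.806
C(3,2)·0.806^2·0.194^1 = 0.37809
C(3,3)·0.806^3·0.194^0 = 0.52361
Sum = 0.902

0.902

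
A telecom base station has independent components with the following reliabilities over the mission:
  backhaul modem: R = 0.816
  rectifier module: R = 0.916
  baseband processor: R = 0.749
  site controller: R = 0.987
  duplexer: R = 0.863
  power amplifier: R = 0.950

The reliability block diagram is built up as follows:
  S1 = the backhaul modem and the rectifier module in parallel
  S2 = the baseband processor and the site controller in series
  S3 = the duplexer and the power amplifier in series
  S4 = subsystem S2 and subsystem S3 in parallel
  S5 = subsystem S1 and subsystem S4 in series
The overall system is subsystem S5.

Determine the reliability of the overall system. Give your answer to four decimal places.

0.9383

Parallel (backhaul modem and rectifier module): 1 − (1 − 0.816000)(1 − 0.916000) = 0.984544
Series (baseband processor and site controller): 0.749000 × 0.987000 = 0.739263
Series (duplexer and power amplifier): 0.863000 × 0.950000 = 0.819850
Parallel ([0.739263] and [0.819850]): 1 − (1 − 0.739263)(1 − 0.819850) = 0.953028
Series ([0.984544] and [0.953028]): 0.984544 × 0.953028 = 0.9383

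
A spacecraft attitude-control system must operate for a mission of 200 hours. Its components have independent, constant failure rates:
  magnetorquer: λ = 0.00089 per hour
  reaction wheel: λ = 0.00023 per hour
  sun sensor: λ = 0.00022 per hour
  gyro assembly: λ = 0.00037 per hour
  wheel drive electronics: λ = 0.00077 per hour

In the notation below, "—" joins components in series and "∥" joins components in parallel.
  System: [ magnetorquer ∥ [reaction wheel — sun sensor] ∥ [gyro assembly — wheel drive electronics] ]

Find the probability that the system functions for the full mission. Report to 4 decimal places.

R(magnetorquer) = exp(−0.00089 × 200) = 0.836942
R(reaction wheel) = exp(−0.00023 × 200) = 0.955042
R(sun sensor) = exp(−0.00022 × 200) = 0.956954
R(gyro assembly) = exp(−0.00037 × 200) = 0.928672
R(wheel drive electronics) = exp(−0.00077 × 200) = 0.857272
Series (reaction wheel and sun sensor): 0.955042 × 0.956954 = 0.913931
Series (gyro assembly and wheel drive electronics): 0.928672 × 0.857272 = 0.796125
Parallel (magnetorquer, [0.913931], and [0.796125]): 1 − (1 − 0.836942)(1 − 0.913931)(1 − 0.796125) = 0.9971

0.9971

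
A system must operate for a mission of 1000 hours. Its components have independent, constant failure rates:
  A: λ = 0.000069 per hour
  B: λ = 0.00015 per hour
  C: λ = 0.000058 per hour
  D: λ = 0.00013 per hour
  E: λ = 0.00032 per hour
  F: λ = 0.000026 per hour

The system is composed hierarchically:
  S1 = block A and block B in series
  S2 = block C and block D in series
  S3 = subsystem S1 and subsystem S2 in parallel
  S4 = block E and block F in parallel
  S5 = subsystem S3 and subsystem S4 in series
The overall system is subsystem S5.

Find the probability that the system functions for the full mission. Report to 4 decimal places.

R(A) = exp(−0.000069 × 1000) = 0.933327
R(B) = exp(−0.00015 × 1000) = 0.860708
R(C) = exp(−0.000058 × 1000) = 0.943650
R(D) = exp(−0.00013 × 1000) = 0.878095
R(E) = exp(−0.00032 × 1000) = 0.726149
R(F) = exp(−0.000026 × 1000) = 0.974335
Series (A and B): 0.933327 × 0.860708 = 0.803322
Series (C and D): 0.943650 × 0.878095 = 0.828614
Parallel ([0.803322] and [0.828614]): 1 − (1 − 0.803322)(1 − 0.828614) = 0.966292
Parallel (E and F): 1 − (1 − 0.726149)(1 − 0.974335) = 0.992972
Series ([0.966292] and [0.992972]): 0.966292 × 0.992972 = 0.9595

0.9595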